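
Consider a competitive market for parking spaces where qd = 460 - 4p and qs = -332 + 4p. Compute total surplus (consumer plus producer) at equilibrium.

Equilibrium: 460 - 4p = -332 + 4p gives p* = 99, q* = 64.
Demand choke price: p = 115; supply starts at p = 83.
CS = ½(115 − 99)(64) = 512; PS = ½(99 − 83)(64) = 512.

Total surplus = 1024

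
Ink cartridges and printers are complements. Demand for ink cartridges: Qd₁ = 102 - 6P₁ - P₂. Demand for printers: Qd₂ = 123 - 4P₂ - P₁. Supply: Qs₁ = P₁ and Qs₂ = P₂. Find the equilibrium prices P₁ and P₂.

Market 1: 102 - 6P₁ - P₂ = P₁ → 7P₁ + P₂ = 102.
Market 2: 5P₂ + P₁ = 123.
Eliminating P₂: 5×(1) − 1×(2) gives 34P₁ = 387, so P₁ = 387/34.
Back-substitute into (2): P₂ = (123 − 1×387/34) / 5 = 759/34.

P₁ = 387/34, P₂ = 759/34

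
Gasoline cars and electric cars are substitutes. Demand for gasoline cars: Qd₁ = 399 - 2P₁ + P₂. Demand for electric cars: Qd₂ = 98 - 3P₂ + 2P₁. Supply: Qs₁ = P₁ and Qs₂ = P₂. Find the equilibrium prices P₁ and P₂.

Market 1: 399 - 2P₁ + P₂ = P₁ → 3P₁ - P₂ = 399.
Market 2: 4P₂ - 2P₁ = 98.
Eliminating P₂: 4×(1) + 1×(2) gives 10P₁ = 1694, so P₁ = 169.4.
Back-substitute into (2): P₂ = (98 + 2×169.4) / 4 = 109.2.

P₁ = 169.4, P₂ = 109.2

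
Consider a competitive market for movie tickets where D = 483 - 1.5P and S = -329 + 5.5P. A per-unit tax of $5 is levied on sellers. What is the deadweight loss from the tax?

Pre-tax equilibrium: P* = 116, Q* = 309.
Tax on sellers shifts supply to S = -329 + 5.5(P − 5) = -356.5 + 5.5P.
483 - 1.5P = -356.5 + 5.5P gives buyer price Pb = 1679/14; sellers receive Ps = 1679/14 − 5 = 1609/14.
New quantity: Q = 483 − 1.5(1679/14) = 8487/28.
DWL = ½ × 5 × (309 − 8487/28) = 825/56.

Deadweight loss = 825/56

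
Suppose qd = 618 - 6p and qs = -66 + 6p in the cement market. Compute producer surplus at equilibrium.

Equilibrium: 618 - 6p = -66 + 6p gives p* = 57, q* = 276.
Supply starts at p = 11 (where qs = 0).
PS = ½(57 − 11)(276) = 6348.

Producer surplus = 6348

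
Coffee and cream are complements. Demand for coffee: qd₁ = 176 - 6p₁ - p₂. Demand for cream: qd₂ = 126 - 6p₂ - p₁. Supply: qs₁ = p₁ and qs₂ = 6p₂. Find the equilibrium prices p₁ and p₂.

p₁ = 1986/83, p₂ = 706/83

Market 1: 176 - 6p₁ - p₂ = p₁ → 7p₁ + p₂ = 176.
Market 2: 12p₂ + p₁ = 126.
Eliminating p₂: 12×(1) − 1×(2) gives 83p₁ = 1986, so p₁ = 1986/83.
Back-substitute into (2): p₂ = (126 − 1×1986/83) / 12 = 706/83.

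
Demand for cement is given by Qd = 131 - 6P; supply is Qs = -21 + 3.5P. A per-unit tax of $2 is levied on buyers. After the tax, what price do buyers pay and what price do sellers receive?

Pre-tax equilibrium: P* = 16, Q* = 35.
Tax on buyers shifts demand to Qd = 131 − 6(P + 2) = 119 - 6P.
119 - 6P = -21 + 3.5P gives seller price Ps = 280/19; buyers pay Pb = 280/19 + 2 = 318/19.
New quantity: Q = 131 − 6(318/19) = 581/19.

Buyers pay 318/19, sellers receive 280/19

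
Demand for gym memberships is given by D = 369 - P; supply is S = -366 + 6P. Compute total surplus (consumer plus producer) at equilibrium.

Equilibrium: 369 - P = -366 + 6P gives P* = 105, Q* = 264.
Demand choke price: P = 369; supply starts at P = 61.
CS = ½(369 − 105)(264) = 34848; PS = ½(105 − 61)(264) = 5808.

Total surplus = 40656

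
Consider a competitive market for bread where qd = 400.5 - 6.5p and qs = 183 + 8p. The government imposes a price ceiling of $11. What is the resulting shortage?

Shortage = 58

Equilibrium price would be p* = 15, so the ceiling at 11 binds.
At p = 11: qd = 400.5 − 6.5(11) = 329, qs = 183 + 8(11) = 271.
Shortage = 329 − 271 = 58.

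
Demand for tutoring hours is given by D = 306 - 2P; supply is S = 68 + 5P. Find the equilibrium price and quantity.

P* = 34, Q* = 238

Set D = S: 306 - 2P = 68 + 5P.
238 = 7P, so P* = 34.
Q* = 306 − 2(34) = 238.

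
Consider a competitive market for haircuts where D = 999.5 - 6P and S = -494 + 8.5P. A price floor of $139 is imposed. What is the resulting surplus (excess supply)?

Equilibrium price would be P* = 103, so the floor at 139 binds.
At P = 139: D = 165.5, S = 687.5.
Surplus = 687.5 − 165.5 = 522.

Surplus = 522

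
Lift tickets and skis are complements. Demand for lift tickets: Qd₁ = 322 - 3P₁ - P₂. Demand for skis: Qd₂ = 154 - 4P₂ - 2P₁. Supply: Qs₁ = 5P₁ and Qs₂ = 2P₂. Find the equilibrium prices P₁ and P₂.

Market 1: 322 - 3P₁ - P₂ = 5P₁ → 8P₁ + P₂ = 322.
Market 2: 6P₂ + 2P₁ = 154.
Eliminating P₂: 6×(1) − 1×(2) gives 46P₁ = 1778, so P₁ = 889/23.
Back-substitute into (2): P₂ = (154 − 2×889/23) / 6 = 294/23.

P₁ = 889/23, P₂ = 294/23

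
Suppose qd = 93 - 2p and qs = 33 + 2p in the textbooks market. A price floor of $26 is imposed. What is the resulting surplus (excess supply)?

Equilibrium price would be p* = 15, so the floor at 26 binds.
At p = 26: qd = 41, qs = 85.
Surplus = 85 − 41 = 44.

Surplus = 44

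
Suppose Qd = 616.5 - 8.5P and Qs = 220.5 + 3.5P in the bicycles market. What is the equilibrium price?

P* = 33

Set Qd = Qs: 616.5 - 8.5P = 220.5 + 3.5P.
396 = 12P, so P* = 33.
Q* = 616.5 − 8.5(33) = 336.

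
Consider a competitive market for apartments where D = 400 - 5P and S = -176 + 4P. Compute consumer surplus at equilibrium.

Consumer surplus = 640

Equilibrium: 400 - 5P = -176 + 4P gives P* = 64, Q* = 80.
Demand choke price (D = 0): P = 80.
CS = ½(80 − 64)(80) = 640.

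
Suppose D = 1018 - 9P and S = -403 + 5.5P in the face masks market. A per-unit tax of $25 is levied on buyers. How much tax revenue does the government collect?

Tax revenue = 36725/29

Pre-tax equilibrium: P* = 98, Q* = 136.
Tax on buyers shifts demand to D = 1018 − 9(P + 25) = 793 - 9P.
793 - 9P = -403 + 5.5P gives seller price Ps = 2392/29; buyers pay Pb = 2392/29 + 25 = 3117/29.
New quantity: Q = 1018 − 9(3117/29) = 1469/29.
Revenue = 25 × 1469/29 = 36725/29.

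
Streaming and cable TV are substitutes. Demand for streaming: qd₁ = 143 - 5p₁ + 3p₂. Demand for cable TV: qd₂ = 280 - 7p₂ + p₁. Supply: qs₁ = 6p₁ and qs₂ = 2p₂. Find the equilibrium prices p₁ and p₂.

p₁ = 22.15625, p₂ = 3223/96

Market 1: 143 - 5p₁ + 3p₂ = 6p₁ → 11p₁ - 3p₂ = 143.
Market 2: 9p₂ - p₁ = 280.
Eliminating p₂: 9×(1) + 3×(2) gives 96p₁ = 2127, so p₁ = 22.15625.
Back-substitute into (2): p₂ = (280 + 1×22.15625) / 9 = 3223/96.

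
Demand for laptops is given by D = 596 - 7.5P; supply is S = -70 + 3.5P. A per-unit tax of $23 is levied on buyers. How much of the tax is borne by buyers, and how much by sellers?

Pre-tax equilibrium: P* = 666/11, Q* = 1561/11.
Tax on buyers shifts demand to D = 596 − 7.5(P + 23) = 423.5 - 7.5P.
423.5 - 7.5P = -70 + 3.5P gives seller price Ps = 987/22; buyers pay Pb = 987/22 + 23 = 1493/22.
New quantity: Q = 596 − 7.5(1493/22) = 3829/44.
Buyer burden = 1493/22 − 666/11 = 161/22; seller burden = 666/11 − 987/22 = 345/22.

Buyers bear 161/22, sellers bear 345/22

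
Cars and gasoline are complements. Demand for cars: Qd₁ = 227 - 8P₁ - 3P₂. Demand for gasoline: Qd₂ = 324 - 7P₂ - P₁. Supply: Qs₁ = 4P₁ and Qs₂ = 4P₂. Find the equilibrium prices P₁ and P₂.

Market 1: 227 - 8P₁ - 3P₂ = 4P₁ → 12P₁ + 3P₂ = 227.
Market 2: 11P₂ + P₁ = 324.
Eliminating P₂: 11×(1) − 3×(2) gives 129P₁ = 1525, so P₁ = 1525/129.
Back-substitute into (2): P₂ = (324 − 1×1525/129) / 11 = 3661/129.

P₁ = 1525/129, P₂ = 3661/129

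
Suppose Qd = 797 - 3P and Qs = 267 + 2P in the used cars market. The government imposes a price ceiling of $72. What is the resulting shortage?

Shortage = 170

Equilibrium price would be P* = 106, so the ceiling at 72 binds.
At P = 72: Qd = 797 − 3(72) = 581, Qs = 267 + 2(72) = 411.
Shortage = 581 − 411 = 170.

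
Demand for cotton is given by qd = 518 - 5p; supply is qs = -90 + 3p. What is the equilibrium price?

p* = 76

Set qd = qs: 518 - 5p = -90 + 3p.
608 = 8p, so p* = 76.
q* = 518 − 5(76) = 138.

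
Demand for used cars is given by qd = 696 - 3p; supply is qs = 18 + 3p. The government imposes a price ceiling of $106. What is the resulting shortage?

Shortage = 42

Equilibrium price would be p* = 113, so the ceiling at 106 binds.
At p = 106: qd = 696 − 3(106) = 378, qs = 18 + 3(106) = 336.
Shortage = 378 − 336 = 42.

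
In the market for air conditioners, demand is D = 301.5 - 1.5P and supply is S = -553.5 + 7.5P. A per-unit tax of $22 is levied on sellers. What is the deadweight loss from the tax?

Pre-tax equilibrium: P* = 95, Q* = 159.
Tax on sellers shifts supply to S = -553.5 + 7.5(P − 22) = -718.5 + 7.5P.
301.5 - 1.5P = -718.5 + 7.5P gives buyer price Pb = 340/3; sellers receive Ps = 340/3 − 22 = 274/3.
New quantity: Q = 301.5 − 1.5(340/3) = 131.5.
DWL = ½ × 22 × (159 − 131.5) = 302.5.

Deadweight loss = 302.5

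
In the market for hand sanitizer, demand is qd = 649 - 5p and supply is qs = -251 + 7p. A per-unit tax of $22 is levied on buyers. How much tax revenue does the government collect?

Pre-tax equilibrium: p* = 75, q* = 274.
Tax on buyers shifts demand to qd = 649 − 5(p + 22) = 539 - 5p.
539 - 5p = -251 + 7p gives seller price ps = 395/6; buyers pay pb = 395/6 + 22 = 527/6.
New quantity: q = 649 − 5(527/6) = 1259/6.
Revenue = 22 × 1259/6 = 13849/3.

Tax revenue = 13849/3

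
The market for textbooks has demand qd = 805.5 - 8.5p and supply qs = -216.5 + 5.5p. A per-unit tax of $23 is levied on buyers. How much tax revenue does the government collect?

Tax revenue = 139357/56

Pre-tax equilibrium: p* = 73, q* = 185.
Tax on buyers shifts demand to qd = 805.5 − 8.5(p + 23) = 610 - 8.5p.
610 - 8.5p = -216.5 + 5.5p gives seller price ps = 1653/28; buyers pay pb = 1653/28 + 23 = 2297/28.
New quantity: q = 805.5 − 8.5(2297/28) = 6059/56.
Revenue = 23 × 6059/56 = 139357/56.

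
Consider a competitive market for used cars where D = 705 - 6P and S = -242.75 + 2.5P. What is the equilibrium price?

P* = 111.5

Set D = S: 705 - 6P = -242.75 + 2.5P.
947.75 = 8.5P, so P* = 111.5.
Q* = 705 − 6(111.5) = 36.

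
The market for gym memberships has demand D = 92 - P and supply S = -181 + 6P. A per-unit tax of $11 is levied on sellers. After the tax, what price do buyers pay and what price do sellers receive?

Pre-tax equilibrium: P* = 39, Q* = 53.
Tax on sellers shifts supply to S = -181 + 6(P − 11) = -247 + 6P.
92 - P = -247 + 6P gives buyer price Pb = 339/7; sellers receive Ps = 339/7 − 11 = 262/7.
New quantity: Q = 92 − 1(339/7) = 305/7.

Buyers pay 339/7, sellers receive 262/7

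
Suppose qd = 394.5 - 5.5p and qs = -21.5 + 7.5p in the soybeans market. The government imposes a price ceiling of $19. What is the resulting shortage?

Equilibrium price would be p* = 32, so the ceiling at 19 binds.
At p = 19: qd = 394.5 − 5.5(19) = 290, qs = -21.5 + 7.5(19) = 121.
Shortage = 290 − 121 = 169.

Shortage = 169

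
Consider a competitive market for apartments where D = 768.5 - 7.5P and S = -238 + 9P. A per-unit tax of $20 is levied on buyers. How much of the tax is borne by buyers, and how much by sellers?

Buyers bear 120/11, sellers bear 100/11

Pre-tax equilibrium: P* = 61, Q* = 311.
Tax on buyers shifts demand to D = 768.5 − 7.5(P + 20) = 618.5 - 7.5P.
618.5 - 7.5P = -238 + 9P gives seller price Ps = 571/11; buyers pay Pb = 571/11 + 20 = 791/11.
New quantity: Q = 768.5 − 7.5(791/11) = 2521/11.
Buyer burden = 791/11 − 61 = 120/11; seller burden = 61 − 571/11 = 100/11.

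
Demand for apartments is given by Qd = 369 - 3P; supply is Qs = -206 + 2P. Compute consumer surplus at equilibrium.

Equilibrium: 369 - 3P = -206 + 2P gives P* = 115, Q* = 24.
Demand choke price (Qd = 0): P = 123.
CS = ½(123 − 115)(24) = 96.

Consumer surplus = 96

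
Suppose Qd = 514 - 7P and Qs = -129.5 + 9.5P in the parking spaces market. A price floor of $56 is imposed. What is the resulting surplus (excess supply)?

Equilibrium price would be P* = 39, so the floor at 56 binds.
At P = 56: Qd = 122, Qs = 402.5.
Surplus = 402.5 − 122 = 280.5.

Surplus = 280.5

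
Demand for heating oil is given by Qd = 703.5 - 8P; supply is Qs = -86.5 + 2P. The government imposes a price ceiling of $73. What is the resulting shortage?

Shortage = 60

Equilibrium price would be P* = 79, so the ceiling at 73 binds.
At P = 73: Qd = 703.5 − 8(73) = 119.5, Qs = -86.5 + 2(73) = 59.5.
Shortage = 119.5 − 59.5 = 60.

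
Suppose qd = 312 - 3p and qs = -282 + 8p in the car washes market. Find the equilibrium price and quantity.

Set qd = qs: 312 - 3p = -282 + 8p.
594 = 11p, so p* = 54.
q* = 312 − 3(54) = 150.

p* = 54, q* = 150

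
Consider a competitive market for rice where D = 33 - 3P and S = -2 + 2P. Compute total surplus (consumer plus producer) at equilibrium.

Total surplus = 60

Equilibrium: 33 - 3P = -2 + 2P gives P* = 7, Q* = 12.
Demand choke price: P = 11; supply starts at P = 1.
CS = ½(11 − 7)(12) = 24; PS = ½(7 − 1)(12) = 36.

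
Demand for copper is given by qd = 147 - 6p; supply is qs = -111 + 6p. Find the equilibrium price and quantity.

p* = 21.5, q* = 18

Set qd = qs: 147 - 6p = -111 + 6p.
258 = 12p, so p* = 21.5.
q* = 147 − 6(21.5) = 18.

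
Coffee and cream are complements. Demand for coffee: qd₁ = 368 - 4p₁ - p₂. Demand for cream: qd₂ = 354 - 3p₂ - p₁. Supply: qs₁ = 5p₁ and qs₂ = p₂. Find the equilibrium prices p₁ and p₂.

Market 1: 368 - 4p₁ - p₂ = 5p₁ → 9p₁ + p₂ = 368.
Market 2: 4p₂ + p₁ = 354.
Eliminating p₂: 4×(1) − 1×(2) gives 35p₁ = 1118, so p₁ = 1118/35.
Back-substitute into (2): p₂ = (354 − 1×1118/35) / 4 = 2818/35.

p₁ = 1118/35, p₂ = 2818/35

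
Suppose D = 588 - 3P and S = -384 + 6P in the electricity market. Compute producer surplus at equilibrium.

Equilibrium: 588 - 3P = -384 + 6P gives P* = 108, Q* = 264.
Supply starts at P = 64 (where S = 0).
PS = ½(108 − 64)(264) = 5808.

Producer surplus = 5808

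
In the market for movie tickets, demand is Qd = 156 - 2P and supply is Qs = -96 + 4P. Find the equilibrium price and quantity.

Set Qd = Qs: 156 - 2P = -96 + 4P.
252 = 6P, so P* = 42.
Q* = 156 − 2(42) = 72.

P* = 42, Q* = 72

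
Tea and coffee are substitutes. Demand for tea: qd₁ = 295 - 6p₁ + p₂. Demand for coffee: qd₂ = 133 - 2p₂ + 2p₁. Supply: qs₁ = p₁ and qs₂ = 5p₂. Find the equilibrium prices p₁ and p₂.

p₁ = 2198/47, p₂ = 1521/47

Market 1: 295 - 6p₁ + p₂ = p₁ → 7p₁ - p₂ = 295.
Market 2: 7p₂ - 2p₁ = 133.
Eliminating p₂: 7×(1) + 1×(2) gives 47p₁ = 2198, so p₁ = 2198/47.
Back-substitute into (2): p₂ = (133 + 2×2198/47) / 7 = 1521/47.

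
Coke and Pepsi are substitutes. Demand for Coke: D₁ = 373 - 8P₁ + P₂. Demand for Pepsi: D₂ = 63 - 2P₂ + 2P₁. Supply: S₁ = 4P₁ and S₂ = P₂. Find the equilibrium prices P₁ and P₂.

P₁ = 591/17, P₂ = 751/17

Market 1: 373 - 8P₁ + P₂ = 4P₁ → 12P₁ - P₂ = 373.
Market 2: 3P₂ - 2P₁ = 63.
Eliminating P₂: 3×(1) + 1×(2) gives 34P₁ = 1182, so P₁ = 591/17.
Back-substitute into (2): P₂ = (63 + 2×591/17) / 3 = 751/17.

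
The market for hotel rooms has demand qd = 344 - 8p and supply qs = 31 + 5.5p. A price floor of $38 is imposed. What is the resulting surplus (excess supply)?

Equilibrium price would be p* = 626/27, so the floor at 38 binds.
At p = 38: qd = 40, qs = 240.
Surplus = 240 − 40 = 200.

Surplus = 200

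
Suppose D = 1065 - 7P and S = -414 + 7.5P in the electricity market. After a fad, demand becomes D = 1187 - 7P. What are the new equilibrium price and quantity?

P' = 3202/29, Q' = 12009/29

Original equilibrium: P* = 102, Q* = 351.
New equilibrium: 1187 - 7P = -414 + 7.5P, so 1601 = 14.5P and P' = 3202/29; Q' = 1187 − 7(3202/29) = 12009/29.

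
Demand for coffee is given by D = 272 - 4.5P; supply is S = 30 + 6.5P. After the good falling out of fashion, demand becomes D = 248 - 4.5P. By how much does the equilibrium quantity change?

ΔQ = -156/11

Original equilibrium: P* = 22, Q* = 173.
New equilibrium: 248 - 4.5P = 30 + 6.5P, so 218 = 11P and P' = 218/11; Q' = 248 − 4.5(218/11) = 1747/11.
Change in quantity: 1747/11 − 173 = -156/11.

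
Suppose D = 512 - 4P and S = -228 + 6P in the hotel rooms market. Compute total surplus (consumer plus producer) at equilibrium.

Equilibrium: 512 - 4P = -228 + 6P gives P* = 74, Q* = 216.
Demand choke price: P = 128; supply starts at P = 38.
CS = ½(128 − 74)(216) = 5832; PS = ½(74 − 38)(216) = 3888.

Total surplus = 9720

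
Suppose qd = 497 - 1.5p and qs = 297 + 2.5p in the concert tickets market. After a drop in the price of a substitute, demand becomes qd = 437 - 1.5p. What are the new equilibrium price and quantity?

Original equilibrium: p* = 50, q* = 422.
New equilibrium: 437 - 1.5p = 297 + 2.5p, so 140 = 4p and p' = 35; q' = 437 − 1.5(35) = 384.5.

p' = 35, q' = 384.5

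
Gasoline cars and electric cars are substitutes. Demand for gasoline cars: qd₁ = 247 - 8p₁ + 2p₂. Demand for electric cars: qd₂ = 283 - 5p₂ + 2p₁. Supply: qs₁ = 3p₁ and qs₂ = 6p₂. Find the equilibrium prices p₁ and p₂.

p₁ = 3283/117, p₂ = 3607/117

Market 1: 247 - 8p₁ + 2p₂ = 3p₁ → 11p₁ - 2p₂ = 247.
Market 2: 11p₂ - 2p₁ = 283.
Eliminating p₂: 11×(1) + 2×(2) gives 117p₁ = 3283, so p₁ = 3283/117.
Back-substitute into (2): p₂ = (283 + 2×3283/117) / 11 = 3607/117.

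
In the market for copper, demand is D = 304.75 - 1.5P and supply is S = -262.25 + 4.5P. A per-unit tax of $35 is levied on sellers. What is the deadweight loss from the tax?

Deadweight loss = 689.0625

Pre-tax equilibrium: P* = 94.5, Q* = 163.
Tax on sellers shifts supply to S = -262.25 + 4.5(P − 35) = -419.75 + 4.5P.
304.75 - 1.5P = -419.75 + 4.5P gives buyer price Pb = 120.75; sellers receive Ps = 120.75 − 35 = 85.75.
New quantity: Q = 304.75 − 1.5(120.75) = 123.625.
DWL = ½ × 35 × (163 − 123.625) = 689.0625.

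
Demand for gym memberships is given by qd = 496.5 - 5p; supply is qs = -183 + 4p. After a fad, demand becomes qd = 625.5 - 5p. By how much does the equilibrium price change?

Δp = 43/3

Original equilibrium: p* = 75.5, q* = 119.
New equilibrium: 625.5 - 5p = -183 + 4p, so 808.5 = 9p and p' = 539/6; q' = 625.5 − 5(539/6) = 529/3.
Change in price: 539/6 − 75.5 = 43/3.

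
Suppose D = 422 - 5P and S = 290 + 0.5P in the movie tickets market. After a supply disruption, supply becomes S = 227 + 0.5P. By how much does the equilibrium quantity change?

ΔQ = -630/11

Original equilibrium: P* = 24, Q* = 302.
New equilibrium: 422 - 5P = 227 + 0.5P, so 195 = 5.5P and P' = 390/11; Q' = 422 − 5(390/11) = 2692/11.
Change in quantity: 2692/11 − 302 = -630/11.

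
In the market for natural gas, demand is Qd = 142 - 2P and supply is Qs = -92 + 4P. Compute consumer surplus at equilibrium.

Equilibrium: 142 - 2P = -92 + 4P gives P* = 39, Q* = 64.
Demand choke price (Qd = 0): P = 71.
CS = ½(71 − 39)(64) = 1024.

Consumer surplus = 1024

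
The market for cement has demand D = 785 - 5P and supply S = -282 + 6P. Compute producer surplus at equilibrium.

Equilibrium: 785 - 5P = -282 + 6P gives P* = 97, Q* = 300.
Supply starts at P = 47 (where S = 0).
PS = ½(97 − 47)(300) = 7500.

Producer surplus = 7500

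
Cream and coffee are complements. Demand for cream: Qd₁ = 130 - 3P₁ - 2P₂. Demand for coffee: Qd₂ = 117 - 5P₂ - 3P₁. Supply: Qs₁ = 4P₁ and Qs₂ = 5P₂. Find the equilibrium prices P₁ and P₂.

P₁ = 16.65625, P₂ = 6.703125

Market 1: 130 - 3P₁ - 2P₂ = 4P₁ → 7P₁ + 2P₂ = 130.
Market 2: 10P₂ + 3P₁ = 117.
Eliminating P₂: 10×(1) − 2×(2) gives 64P₁ = 1066, so P₁ = 16.65625.
Back-substitute into (2): P₂ = (117 − 3×16.65625) / 10 = 6.703125.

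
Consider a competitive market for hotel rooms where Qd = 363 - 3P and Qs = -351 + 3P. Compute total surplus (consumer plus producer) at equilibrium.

Total surplus = 12

Equilibrium: 363 - 3P = -351 + 3P gives P* = 119, Q* = 6.
Demand choke price: P = 121; supply starts at P = 117.
CS = ½(121 − 119)(6) = 6; PS = ½(119 − 117)(6) = 6.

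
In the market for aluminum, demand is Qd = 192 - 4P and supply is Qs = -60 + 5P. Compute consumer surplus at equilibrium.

Consumer surplus = 800

Equilibrium: 192 - 4P = -60 + 5P gives P* = 28, Q* = 80.
Demand choke price (Qd = 0): P = 48.
CS = ½(48 − 28)(80) = 800.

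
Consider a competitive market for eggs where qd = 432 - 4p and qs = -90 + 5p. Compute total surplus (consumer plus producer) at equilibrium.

Equilibrium: 432 - 4p = -90 + 5p gives p* = 58, q* = 200.
Demand choke price: p = 108; supply starts at p = 18.
CS = ½(108 − 58)(200) = 5000; PS = ½(58 − 18)(200) = 4000.

Total surplus = 9000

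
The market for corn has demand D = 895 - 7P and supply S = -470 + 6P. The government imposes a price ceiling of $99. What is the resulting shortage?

Shortage = 78

Equilibrium price would be P* = 105, so the ceiling at 99 binds.
At P = 99: D = 895 − 7(99) = 202, S = -470 + 6(99) = 124.
Shortage = 202 − 124 = 78.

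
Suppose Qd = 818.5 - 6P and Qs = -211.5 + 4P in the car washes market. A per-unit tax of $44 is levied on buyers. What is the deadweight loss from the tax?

Deadweight loss = 2323.2

Pre-tax equilibrium: P* = 103, Q* = 200.5.
Tax on buyers shifts demand to Qd = 818.5 − 6(P + 44) = 554.5 - 6P.
554.5 - 6P = -211.5 + 4P gives seller price Ps = 76.6; buyers pay Pb = 76.6 + 44 = 120.6.
New quantity: Q = 818.5 − 6(120.6) = 94.9.
DWL = ½ × 44 × (200.5 − 94.9) = 2323.2.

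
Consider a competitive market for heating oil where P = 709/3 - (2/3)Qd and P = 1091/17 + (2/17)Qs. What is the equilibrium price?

Set the two price expressions equal: 709/3 - (2/3)Q = 1091/17 + (2/17)Q.
8780/51 = (40/51)Q, so Q* = 219.5.
P* = 709/3 − (2/3)(219.5) = 90.

P* = 90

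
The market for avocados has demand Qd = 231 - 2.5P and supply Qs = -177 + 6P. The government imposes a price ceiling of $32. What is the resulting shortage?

Equilibrium price would be P* = 48, so the ceiling at 32 binds.
At P = 32: Qd = 231 − 2.5(32) = 151, Qs = -177 + 6(32) = 15.
Shortage = 151 − 15 = 136.

Shortage = 136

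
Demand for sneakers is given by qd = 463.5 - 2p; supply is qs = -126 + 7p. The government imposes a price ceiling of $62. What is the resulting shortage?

Equilibrium price would be p* = 65.5, so the ceiling at 62 binds.
At p = 62: qd = 463.5 − 2(62) = 339.5, qs = -126 + 7(62) = 308.
Shortage = 339.5 − 308 = 31.5.

Shortage = 31.5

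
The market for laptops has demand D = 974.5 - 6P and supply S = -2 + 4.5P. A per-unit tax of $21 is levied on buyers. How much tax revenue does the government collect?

Tax revenue = 7612.5

Pre-tax equilibrium: P* = 93, Q* = 416.5.
Tax on buyers shifts demand to D = 974.5 − 6(P + 21) = 848.5 - 6P.
848.5 - 6P = -2 + 4.5P gives seller price Ps = 81; buyers pay Pb = 81 + 21 = 102.
New quantity: Q = 974.5 − 6(102) = 362.5.
Revenue = 21 × 362.5 = 7612.5.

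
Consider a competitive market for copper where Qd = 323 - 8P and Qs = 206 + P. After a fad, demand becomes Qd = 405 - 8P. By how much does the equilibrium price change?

ΔP = 82/9

Original equilibrium: P* = 13, Q* = 219.
New equilibrium: 405 - 8P = 206 + P, so 199 = 9P and P' = 199/9; Q' = 405 − 8(199/9) = 2053/9.
Change in price: 199/9 − 13 = 82/9.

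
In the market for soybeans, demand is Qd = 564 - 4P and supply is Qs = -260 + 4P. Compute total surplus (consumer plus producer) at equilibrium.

Equilibrium: 564 - 4P = -260 + 4P gives P* = 103, Q* = 152.
Demand choke price: P = 141; supply starts at P = 65.
CS = ½(141 − 103)(152) = 2888; PS = ½(103 − 65)(152) = 2888.

Total surplus = 5776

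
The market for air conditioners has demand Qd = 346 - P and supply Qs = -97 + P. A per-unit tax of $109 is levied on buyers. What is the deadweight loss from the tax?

Deadweight loss = 2970.25

Pre-tax equilibrium: P* = 221.5, Q* = 124.5.
Tax on buyers shifts demand to Qd = 346 − 1(P + 109) = 237 - P.
237 - P = -97 + P gives seller price Ps = 167; buyers pay Pb = 167 + 109 = 276.
New quantity: Q = 346 − 1(276) = 70.
DWL = ½ × 109 × (124.5 − 70) = 2970.25.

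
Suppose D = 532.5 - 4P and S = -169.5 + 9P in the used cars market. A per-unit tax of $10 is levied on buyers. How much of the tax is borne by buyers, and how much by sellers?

Buyers bear 90/13, sellers bear 40/13

Pre-tax equilibrium: P* = 54, Q* = 316.5.
Tax on buyers shifts demand to D = 532.5 − 4(P + 10) = 492.5 - 4P.
492.5 - 4P = -169.5 + 9P gives seller price Ps = 662/13; buyers pay Pb = 662/13 + 10 = 792/13.
New quantity: Q = 532.5 − 4(792/13) = 7509/26.
Buyer burden = 792/13 − 54 = 90/13; seller burden = 54 − 662/13 = 40/13.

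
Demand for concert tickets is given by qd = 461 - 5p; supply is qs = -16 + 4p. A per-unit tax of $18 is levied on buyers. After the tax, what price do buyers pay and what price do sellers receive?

Pre-tax equilibrium: p* = 53, q* = 196.
Tax on buyers shifts demand to qd = 461 − 5(p + 18) = 371 - 5p.
371 - 5p = -16 + 4p gives seller price ps = 43; buyers pay pb = 43 + 18 = 61.
New quantity: q = 461 − 5(61) = 156.

Buyers pay $61, sellers receive $43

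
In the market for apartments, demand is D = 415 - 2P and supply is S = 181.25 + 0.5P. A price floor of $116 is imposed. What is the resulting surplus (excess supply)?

Surplus = 56.25

Equilibrium price would be P* = 93.5, so the floor at 116 binds.
At P = 116: D = 183, S = 239.25.
Surplus = 239.25 − 183 = 56.25.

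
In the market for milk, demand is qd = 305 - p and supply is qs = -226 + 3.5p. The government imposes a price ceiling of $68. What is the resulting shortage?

Equilibrium price would be p* = 118, so the ceiling at 68 binds.
At p = 68: qd = 305 − 1(68) = 237, qs = -226 + 3.5(68) = 12.
Shortage = 237 − 12 = 225.

Shortage = 225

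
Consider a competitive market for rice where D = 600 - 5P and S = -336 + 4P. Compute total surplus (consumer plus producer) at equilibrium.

Total surplus = 1440

Equilibrium: 600 - 5P = -336 + 4P gives P* = 104, Q* = 80.
Demand choke price: P = 120; supply starts at P = 84.
CS = ½(120 − 104)(80) = 640; PS = ½(104 − 84)(80) = 800.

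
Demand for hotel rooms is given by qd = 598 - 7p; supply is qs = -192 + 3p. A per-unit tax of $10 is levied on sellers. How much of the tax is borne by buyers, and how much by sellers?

Pre-tax equilibrium: p* = 79, q* = 45.
Tax on sellers shifts supply to qs = -192 + 3(p − 10) = -222 + 3p.
598 - 7p = -222 + 3p gives buyer price pb = 82; sellers receive ps = 82 − 10 = 72.
New quantity: q = 598 − 7(82) = 24.
Buyer burden = 82 − 79 = 3; seller burden = 79 − 72 = 7.

Buyers bear $3, sellers bear $7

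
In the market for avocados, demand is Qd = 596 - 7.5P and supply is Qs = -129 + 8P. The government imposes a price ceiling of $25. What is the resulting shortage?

Equilibrium price would be P* = 1450/31, so the ceiling at 25 binds.
At P = 25: Qd = 596 − 7.5(25) = 408.5, Qs = -129 + 8(25) = 71.
Shortage = 408.5 − 71 = 337.5.

Shortage = 337.5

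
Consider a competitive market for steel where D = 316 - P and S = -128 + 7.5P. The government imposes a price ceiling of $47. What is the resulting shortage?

Shortage = 44.5

Equilibrium price would be P* = 888/17, so the ceiling at 47 binds.
At P = 47: D = 316 − 1(47) = 269, S = -128 + 7.5(47) = 224.5.
Shortage = 269 − 224.5 = 44.5.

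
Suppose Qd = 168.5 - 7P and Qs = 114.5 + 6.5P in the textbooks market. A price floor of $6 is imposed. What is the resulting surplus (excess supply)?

Equilibrium price would be P* = 4, so the floor at 6 binds.
At P = 6: Qd = 126.5, Qs = 153.5.
Surplus = 153.5 − 126.5 = 27.

Surplus = 27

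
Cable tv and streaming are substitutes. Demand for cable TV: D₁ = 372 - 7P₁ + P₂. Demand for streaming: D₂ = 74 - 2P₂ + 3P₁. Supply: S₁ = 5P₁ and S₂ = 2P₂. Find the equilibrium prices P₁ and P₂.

P₁ = 1562/45, P₂ = 668/15

Market 1: 372 - 7P₁ + P₂ = 5P₁ → 12P₁ - P₂ = 372.
Market 2: 4P₂ - 3P₁ = 74.
Eliminating P₂: 4×(1) + 1×(2) gives 45P₁ = 1562, so P₁ = 1562/45.
Back-substitute into (2): P₂ = (74 + 3×1562/45) / 4 = 668/15.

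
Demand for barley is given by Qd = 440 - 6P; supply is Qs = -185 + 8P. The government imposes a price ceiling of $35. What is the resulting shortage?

Equilibrium price would be P* = 625/14, so the ceiling at 35 binds.
At P = 35: Qd = 440 − 6(35) = 230, Qs = -185 + 8(35) = 95.
Shortage = 230 − 95 = 135.

Shortage = 135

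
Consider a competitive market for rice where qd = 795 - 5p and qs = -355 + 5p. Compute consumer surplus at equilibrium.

Consumer surplus = 4840

Equilibrium: 795 - 5p = -355 + 5p gives p* = 115, q* = 220.
Demand choke price (qd = 0): p = 159.
CS = ½(159 − 115)(220) = 4840.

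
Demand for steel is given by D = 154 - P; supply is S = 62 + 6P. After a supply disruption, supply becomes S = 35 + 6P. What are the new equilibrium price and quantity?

P' = 17, Q' = 137

Original equilibrium: P* = 92/7, Q* = 986/7.
New equilibrium: 154 - P = 35 + 6P, so 119 = 7P and P' = 17; Q' = 154 − 1(17) = 137.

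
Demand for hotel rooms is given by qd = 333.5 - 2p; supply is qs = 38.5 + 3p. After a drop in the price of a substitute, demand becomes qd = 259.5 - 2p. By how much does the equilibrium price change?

Original equilibrium: p* = 59, q* = 215.5.
New equilibrium: 259.5 - 2p = 38.5 + 3p, so 221 = 5p and p' = 44.2; q' = 259.5 − 2(44.2) = 171.1.
Change in price: 44.2 − 59 = -14.8.

Δp = -14.8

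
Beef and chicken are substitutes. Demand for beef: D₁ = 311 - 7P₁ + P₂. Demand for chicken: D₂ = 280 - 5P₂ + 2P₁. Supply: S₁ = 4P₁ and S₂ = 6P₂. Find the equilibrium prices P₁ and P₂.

Market 1: 311 - 7P₁ + P₂ = 4P₁ → 11P₁ - P₂ = 311.
Market 2: 11P₂ - 2P₁ = 280.
Eliminating P₂: 11×(1) + 1×(2) gives 119P₁ = 3701, so P₁ = 3701/119.
Back-substitute into (2): P₂ = (280 + 2×3701/119) / 11 = 3702/119.

P₁ = 3701/119, P₂ = 3702/119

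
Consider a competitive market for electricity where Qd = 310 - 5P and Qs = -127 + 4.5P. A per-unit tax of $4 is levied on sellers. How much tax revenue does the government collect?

Tax revenue = 5360/19

Pre-tax equilibrium: P* = 46, Q* = 80.
Tax on sellers shifts supply to Qs = -127 + 4.5(P − 4) = -145 + 4.5P.
310 - 5P = -145 + 4.5P gives buyer price Pb = 910/19; sellers receive Ps = 910/19 − 4 = 834/19.
New quantity: Q = 310 − 5(910/19) = 1340/19.
Revenue = 4 × 1340/19 = 5360/19.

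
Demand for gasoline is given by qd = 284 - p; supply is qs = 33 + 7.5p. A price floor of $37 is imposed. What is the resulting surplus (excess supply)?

Surplus = 63.5

Equilibrium price would be p* = 502/17, so the floor at 37 binds.
At p = 37: qd = 247, qs = 310.5.
Surplus = 310.5 − 247 = 63.5.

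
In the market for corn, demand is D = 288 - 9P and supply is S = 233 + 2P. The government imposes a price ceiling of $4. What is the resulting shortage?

Shortage = 11

Equilibrium price would be P* = 5, so the ceiling at 4 binds.
At P = 4: D = 288 − 9(4) = 252, S = 233 + 2(4) = 241.
Shortage = 252 − 241 = 11.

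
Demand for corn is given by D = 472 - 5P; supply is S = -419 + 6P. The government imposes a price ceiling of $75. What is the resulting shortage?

Equilibrium price would be P* = 81, so the ceiling at 75 binds.
At P = 75: D = 472 − 5(75) = 97, S = -419 + 6(75) = 31.
Shortage = 97 − 31 = 66.

Shortage = 66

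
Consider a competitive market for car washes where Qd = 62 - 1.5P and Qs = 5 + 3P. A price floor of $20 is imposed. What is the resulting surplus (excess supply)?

Equilibrium price would be P* = 38/3, so the floor at 20 binds.
At P = 20: Qd = 32, Qs = 65.
Surplus = 65 − 32 = 33.

Surplus = 33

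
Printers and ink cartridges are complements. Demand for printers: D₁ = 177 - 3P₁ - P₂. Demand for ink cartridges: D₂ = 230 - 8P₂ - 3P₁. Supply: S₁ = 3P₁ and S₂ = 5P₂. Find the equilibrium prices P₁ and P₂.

Market 1: 177 - 3P₁ - P₂ = 3P₁ → 6P₁ + P₂ = 177.
Market 2: 13P₂ + 3P₁ = 230.
Eliminating P₂: 13×(1) − 1×(2) gives 75P₁ = 2071, so P₁ = 2071/75.
Back-substitute into (2): P₂ = (230 − 3×2071/75) / 13 = 11.32.

P₁ = 2071/75, P₂ = 11.32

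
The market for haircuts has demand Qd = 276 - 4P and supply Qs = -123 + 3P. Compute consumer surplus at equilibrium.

Consumer surplus = 288

Equilibrium: 276 - 4P = -123 + 3P gives P* = 57, Q* = 48.
Demand choke price (Qd = 0): P = 69.
CS = ½(69 − 57)(48) = 288.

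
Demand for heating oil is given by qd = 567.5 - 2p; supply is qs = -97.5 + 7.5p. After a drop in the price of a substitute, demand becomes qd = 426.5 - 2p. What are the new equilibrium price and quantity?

p' = 1048/19, q' = 12015/38

Original equilibrium: p* = 70, q* = 427.5.
New equilibrium: 426.5 - 2p = -97.5 + 7.5p, so 524 = 9.5p and p' = 1048/19; q' = 426.5 − 2(1048/19) = 12015/38.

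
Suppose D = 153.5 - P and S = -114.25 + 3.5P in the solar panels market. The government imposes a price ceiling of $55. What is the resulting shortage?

Shortage = 20.25

Equilibrium price would be P* = 59.5, so the ceiling at 55 binds.
At P = 55: D = 153.5 − 1(55) = 98.5, S = -114.25 + 3.5(55) = 78.25.
Shortage = 98.5 − 78.25 = 20.25.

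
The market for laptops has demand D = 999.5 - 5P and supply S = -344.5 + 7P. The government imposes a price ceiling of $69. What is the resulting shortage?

Shortage = 516

Equilibrium price would be P* = 112, so the ceiling at 69 binds.
At P = 69: D = 999.5 − 5(69) = 654.5, S = -344.5 + 7(69) = 138.5.
Shortage = 654.5 − 138.5 = 516.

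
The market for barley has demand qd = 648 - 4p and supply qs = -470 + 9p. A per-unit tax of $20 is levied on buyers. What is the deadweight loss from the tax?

Pre-tax equilibrium: p* = 86, q* = 304.
Tax on buyers shifts demand to qd = 648 − 4(p + 20) = 568 - 4p.
568 - 4p = -470 + 9p gives seller price ps = 1038/13; buyers pay pb = 1038/13 + 20 = 1298/13.
New quantity: q = 648 − 4(1298/13) = 3232/13.
DWL = ½ × 20 × (304 − 3232/13) = 7200/13.

Deadweight loss = 7200/13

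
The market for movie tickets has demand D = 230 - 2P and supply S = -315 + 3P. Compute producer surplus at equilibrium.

Equilibrium: 230 - 2P = -315 + 3P gives P* = 109, Q* = 12.
Supply starts at P = 105 (where S = 0).
PS = ½(109 − 105)(12) = 24.

Producer surplus = 24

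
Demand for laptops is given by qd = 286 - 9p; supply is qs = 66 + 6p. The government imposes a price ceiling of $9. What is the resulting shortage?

Equilibrium price would be p* = 44/3, so the ceiling at 9 binds.
At p = 9: qd = 286 − 9(9) = 205, qs = 66 + 6(9) = 120.
Shortage = 205 − 120 = 85.

Shortage = 85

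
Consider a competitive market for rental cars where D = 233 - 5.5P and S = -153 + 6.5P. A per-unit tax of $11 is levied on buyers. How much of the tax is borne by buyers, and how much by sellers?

Pre-tax equilibrium: P* = 193/6, Q* = 673/12.
Tax on buyers shifts demand to D = 233 − 5.5(P + 11) = 172.5 - 5.5P.
172.5 - 5.5P = -153 + 6.5P gives seller price Ps = 27.125; buyers pay Pb = 27.125 + 11 = 38.125.
New quantity: Q = 233 − 5.5(38.125) = 23.3125.
Buyer burden = 38.125 − 193/6 = 143/24; seller burden = 193/6 − 27.125 = 121/24.

Buyers bear 143/24, sellers bear 121/24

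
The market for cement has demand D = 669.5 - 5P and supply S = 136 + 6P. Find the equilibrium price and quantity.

P* = 48.5, Q* = 427

Set D = S: 669.5 - 5P = 136 + 6P.
533.5 = 11P, so P* = 48.5.
Q* = 669.5 − 5(48.5) = 427.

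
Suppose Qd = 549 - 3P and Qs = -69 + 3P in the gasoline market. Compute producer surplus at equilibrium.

Producer surplus = 9600

Equilibrium: 549 - 3P = -69 + 3P gives P* = 103, Q* = 240.
Supply starts at P = 23 (where Qs = 0).
PS = ½(103 − 23)(240) = 9600.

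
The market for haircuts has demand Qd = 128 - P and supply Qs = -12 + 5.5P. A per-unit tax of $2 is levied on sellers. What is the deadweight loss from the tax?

Pre-tax equilibrium: P* = 280/13, Q* = 1384/13.
Tax on sellers shifts supply to Qs = -12 + 5.5(P − 2) = -23 + 5.5P.
128 - P = -23 + 5.5P gives buyer price Pb = 302/13; sellers receive Ps = 302/13 − 2 = 276/13.
New quantity: Q = 128 − 1(302/13) = 1362/13.
DWL = ½ × 2 × (1384/13 − 1362/13) = 22/13.

Deadweight loss = 22/13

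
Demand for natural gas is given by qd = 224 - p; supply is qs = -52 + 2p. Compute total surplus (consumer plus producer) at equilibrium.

Total surplus = 13068

Equilibrium: 224 - p = -52 + 2p gives p* = 92, q* = 132.
Demand choke price: p = 224; supply starts at p = 26.
CS = ½(224 − 92)(132) = 8712; PS = ½(92 − 26)(132) = 4356.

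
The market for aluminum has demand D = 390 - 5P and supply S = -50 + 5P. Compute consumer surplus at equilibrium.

Consumer surplus = 2890

Equilibrium: 390 - 5P = -50 + 5P gives P* = 44, Q* = 170.
Demand choke price (D = 0): P = 78.
CS = ½(78 − 44)(170) = 2890.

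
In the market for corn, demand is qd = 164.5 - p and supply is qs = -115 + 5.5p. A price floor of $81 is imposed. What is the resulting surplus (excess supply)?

Surplus = 247

Equilibrium price would be p* = 43, so the floor at 81 binds.
At p = 81: qd = 83.5, qs = 330.5.
Surplus = 330.5 − 83.5 = 247.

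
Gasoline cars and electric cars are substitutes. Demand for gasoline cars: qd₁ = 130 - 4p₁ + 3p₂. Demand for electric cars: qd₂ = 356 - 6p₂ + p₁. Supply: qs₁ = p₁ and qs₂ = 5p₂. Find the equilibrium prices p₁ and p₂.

p₁ = 1249/26, p₂ = 955/26

Market 1: 130 - 4p₁ + 3p₂ = p₁ → 5p₁ - 3p₂ = 130.
Market 2: 11p₂ - p₁ = 356.
Eliminating p₂: 11×(1) + 3×(2) gives 52p₁ = 2498, so p₁ = 1249/26.
Back-substitute into (2): p₂ = (356 + 1×1249/26) / 11 = 955/26.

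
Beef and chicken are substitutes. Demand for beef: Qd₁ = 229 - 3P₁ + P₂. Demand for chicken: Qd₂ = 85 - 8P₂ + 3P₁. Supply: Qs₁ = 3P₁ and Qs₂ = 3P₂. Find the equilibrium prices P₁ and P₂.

Market 1: 229 - 3P₁ + P₂ = 3P₁ → 6P₁ - P₂ = 229.
Market 2: 11P₂ - 3P₁ = 85.
Eliminating P₂: 11×(1) + 1×(2) gives 63P₁ = 2604, so P₁ = 124/3.
Back-substitute into (2): P₂ = (85 + 3×124/3) / 11 = 19.

P₁ = 124/3, P₂ = 19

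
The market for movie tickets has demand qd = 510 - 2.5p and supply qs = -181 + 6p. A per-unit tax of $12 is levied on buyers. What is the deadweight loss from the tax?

Deadweight loss = 2160/17

Pre-tax equilibrium: p* = 1382/17, q* = 5215/17.
Tax on buyers shifts demand to qd = 510 − 2.5(p + 12) = 480 - 2.5p.
480 - 2.5p = -181 + 6p gives seller price ps = 1322/17; buyers pay pb = 1322/17 + 12 = 1526/17.
New quantity: q = 510 − 2.5(1526/17) = 4855/17.
DWL = ½ × 12 × (5215/17 − 4855/17) = 2160/17.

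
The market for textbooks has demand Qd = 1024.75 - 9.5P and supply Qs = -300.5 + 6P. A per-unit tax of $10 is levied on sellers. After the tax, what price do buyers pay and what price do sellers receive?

Pre-tax equilibrium: P* = 85.5, Q* = 212.5.
Tax on sellers shifts supply to Qs = -300.5 + 6(P − 10) = -360.5 + 6P.
1024.75 - 9.5P = -360.5 + 6P gives buyer price Pb = 5541/62; sellers receive Ps = 5541/62 − 10 = 4921/62.
New quantity: Q = 1024.75 − 9.5(5541/62) = 10895/62.

Buyers pay 5541/62, sellers receive 4921/62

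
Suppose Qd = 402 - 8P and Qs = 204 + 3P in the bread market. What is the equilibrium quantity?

Q* = 258

Set Qd = Qs: 402 - 8P = 204 + 3P.
198 = 11P, so P* = 18.
Q* = 402 − 8(18) = 258.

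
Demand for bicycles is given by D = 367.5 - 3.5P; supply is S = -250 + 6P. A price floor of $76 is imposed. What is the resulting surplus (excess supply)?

Equilibrium price would be P* = 65, so the floor at 76 binds.
At P = 76: D = 101.5, S = 206.
Surplus = 206 − 101.5 = 104.5.

Surplus = 104.5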